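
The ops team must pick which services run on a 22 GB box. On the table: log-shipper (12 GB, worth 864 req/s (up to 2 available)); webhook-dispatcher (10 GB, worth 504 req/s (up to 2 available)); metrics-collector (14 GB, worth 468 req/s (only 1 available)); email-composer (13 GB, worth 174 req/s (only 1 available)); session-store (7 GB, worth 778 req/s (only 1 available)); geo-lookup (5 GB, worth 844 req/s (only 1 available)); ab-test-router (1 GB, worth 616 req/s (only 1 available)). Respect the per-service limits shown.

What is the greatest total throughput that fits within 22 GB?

Taking the top-ratio services first gives session-store + geo-lookup + ab-test-router for 2238 (13 GB).
The 7 GB tied up in session-store is better spent on log-shipper — total rises to 2324 (18 GB).
That's the maximum — no swap from here does better than 2324.

2324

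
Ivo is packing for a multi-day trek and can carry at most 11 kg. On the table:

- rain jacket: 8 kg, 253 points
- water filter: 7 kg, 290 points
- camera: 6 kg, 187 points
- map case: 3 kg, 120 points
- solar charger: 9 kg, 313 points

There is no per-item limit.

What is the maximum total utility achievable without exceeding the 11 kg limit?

410

Density check — water filter 41.43, map case 40.00, solar charger 34.78 are the best per kg.
Water filter + map case uses 10 of the 11 kg and totals 410.
The spare 1 kg is too small for any remaining item, and no exchange beats 410.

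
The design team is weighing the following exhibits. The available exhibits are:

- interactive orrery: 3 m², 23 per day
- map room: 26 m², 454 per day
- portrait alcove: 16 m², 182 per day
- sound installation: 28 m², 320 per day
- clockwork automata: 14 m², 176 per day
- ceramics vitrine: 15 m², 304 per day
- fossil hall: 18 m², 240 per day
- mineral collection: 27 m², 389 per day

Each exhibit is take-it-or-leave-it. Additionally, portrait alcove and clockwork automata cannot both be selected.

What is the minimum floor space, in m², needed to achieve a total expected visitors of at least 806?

Look for the lowest-floor combination reaching 806.
map room + mineral collection reaches 843 using 53 m².
No combination under 53 m² hits 806.

53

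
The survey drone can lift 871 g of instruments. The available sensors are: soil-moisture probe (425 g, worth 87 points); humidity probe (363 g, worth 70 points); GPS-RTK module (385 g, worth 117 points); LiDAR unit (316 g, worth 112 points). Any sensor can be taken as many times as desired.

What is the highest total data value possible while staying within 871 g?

By data value per g: LiDAR unit 0.35, GPS-RTK module 0.30, soil-moisture probe 0.20 lead.
A density-first pass picks 2×LiDAR unit — 224 at 632 g.
Replace 2×LiDAR unit with 2×GPS-RTK module: the trade gains 10 net, giving 234 at 770 g.

234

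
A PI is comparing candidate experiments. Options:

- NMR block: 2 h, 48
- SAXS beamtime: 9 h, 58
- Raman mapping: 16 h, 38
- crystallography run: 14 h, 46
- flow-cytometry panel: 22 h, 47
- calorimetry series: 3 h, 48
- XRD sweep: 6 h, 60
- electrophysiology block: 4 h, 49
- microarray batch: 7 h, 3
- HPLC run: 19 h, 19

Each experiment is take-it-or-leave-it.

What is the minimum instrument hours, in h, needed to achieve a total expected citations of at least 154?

11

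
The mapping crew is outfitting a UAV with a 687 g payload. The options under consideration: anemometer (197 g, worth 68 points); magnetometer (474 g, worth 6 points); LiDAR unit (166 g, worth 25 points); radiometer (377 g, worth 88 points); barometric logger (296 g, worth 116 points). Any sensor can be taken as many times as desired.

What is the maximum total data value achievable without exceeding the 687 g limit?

Best packing: 2×barometric logger — 592 g, 232 total.

232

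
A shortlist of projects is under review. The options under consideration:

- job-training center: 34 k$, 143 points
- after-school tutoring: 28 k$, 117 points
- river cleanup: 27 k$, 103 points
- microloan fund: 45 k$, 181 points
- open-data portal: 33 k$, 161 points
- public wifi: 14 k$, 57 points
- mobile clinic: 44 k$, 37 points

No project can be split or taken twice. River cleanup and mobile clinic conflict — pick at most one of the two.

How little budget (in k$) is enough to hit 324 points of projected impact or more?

Need the lightest bundle worth ≥ 324.
after-school tutoring + open-data portal + public wifi: 335 projected impact at 75 k$.
Any bundle with less than 75 k$ falls short of 324.

75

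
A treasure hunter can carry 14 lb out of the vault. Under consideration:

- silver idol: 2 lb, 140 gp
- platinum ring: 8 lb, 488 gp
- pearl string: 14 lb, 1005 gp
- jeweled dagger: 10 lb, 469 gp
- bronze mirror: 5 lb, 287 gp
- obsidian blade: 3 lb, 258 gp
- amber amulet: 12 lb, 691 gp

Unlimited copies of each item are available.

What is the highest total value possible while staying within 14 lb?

1172

Silver idol + 4×obsidian blade uses 14 of the 14 lb and totals 1172.
No other feasible combination exceeds 1172.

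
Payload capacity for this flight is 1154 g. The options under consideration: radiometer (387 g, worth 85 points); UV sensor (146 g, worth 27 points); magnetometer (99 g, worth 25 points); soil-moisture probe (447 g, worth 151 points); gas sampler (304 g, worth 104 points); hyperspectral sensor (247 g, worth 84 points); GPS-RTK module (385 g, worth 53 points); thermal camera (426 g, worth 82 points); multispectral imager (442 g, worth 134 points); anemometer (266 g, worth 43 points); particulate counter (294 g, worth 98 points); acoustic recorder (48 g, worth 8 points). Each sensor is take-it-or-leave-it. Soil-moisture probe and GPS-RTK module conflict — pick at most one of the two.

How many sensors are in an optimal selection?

The maximum data value within 1154 g is 378.
One optimal bundle: magnetometer + soil-moisture probe + gas sampler + particulate counter (1144 g).
Every optimal selection uses 4 sensors.

4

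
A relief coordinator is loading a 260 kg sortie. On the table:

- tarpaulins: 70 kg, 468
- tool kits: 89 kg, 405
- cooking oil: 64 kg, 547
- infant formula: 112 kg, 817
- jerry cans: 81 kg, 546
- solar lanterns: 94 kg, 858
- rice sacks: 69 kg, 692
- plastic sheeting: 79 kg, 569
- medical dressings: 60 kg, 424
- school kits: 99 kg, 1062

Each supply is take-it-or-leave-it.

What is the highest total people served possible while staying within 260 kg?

2467

Ranking by ratio (people served/kg): school kits 10.73, rice sacks 10.03, solar lanterns 9.13, cooking oil 8.55.
A density-first pass picks cooking oil + rice sacks + school kits — 2301 at 232 kg.
Replace rice sacks with solar lanterns: the trade gains 166 net, giving 2467 at 257 kg.
The spare 3 kg is too small for any remaining supply, and no exchange beats 2467.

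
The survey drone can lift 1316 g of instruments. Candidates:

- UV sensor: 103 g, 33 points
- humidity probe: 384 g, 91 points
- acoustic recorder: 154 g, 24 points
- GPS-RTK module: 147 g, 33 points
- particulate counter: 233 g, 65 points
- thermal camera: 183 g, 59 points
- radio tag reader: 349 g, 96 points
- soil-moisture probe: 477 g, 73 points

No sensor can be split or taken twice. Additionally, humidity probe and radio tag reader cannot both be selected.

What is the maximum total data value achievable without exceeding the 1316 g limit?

310

UV sensor + acoustic recorder + GPS-RTK module + particulate counter + thermal camera + radio tag reader uses 1169 of the 1316 g and totals 310.
Nothing else feasible within 1316 g beats 310.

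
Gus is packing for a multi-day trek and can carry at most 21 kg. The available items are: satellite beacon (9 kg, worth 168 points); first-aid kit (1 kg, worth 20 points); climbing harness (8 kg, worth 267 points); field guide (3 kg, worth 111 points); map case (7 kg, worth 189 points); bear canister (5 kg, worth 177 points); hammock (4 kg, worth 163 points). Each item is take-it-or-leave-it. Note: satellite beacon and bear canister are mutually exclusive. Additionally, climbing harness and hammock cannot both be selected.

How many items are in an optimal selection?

5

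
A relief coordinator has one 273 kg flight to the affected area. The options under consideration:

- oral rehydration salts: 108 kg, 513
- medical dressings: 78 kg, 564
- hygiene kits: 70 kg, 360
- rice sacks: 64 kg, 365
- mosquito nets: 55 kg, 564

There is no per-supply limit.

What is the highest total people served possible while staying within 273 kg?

2256

Density check — mosquito nets 10.25, medical dressings 7.23, rice sacks 5.70 are the best per kg.
Best packing: 2×medical dressings + 2×mosquito nets — 266 kg, 2256 total.
That's the maximum — no swap from here does better than 2256.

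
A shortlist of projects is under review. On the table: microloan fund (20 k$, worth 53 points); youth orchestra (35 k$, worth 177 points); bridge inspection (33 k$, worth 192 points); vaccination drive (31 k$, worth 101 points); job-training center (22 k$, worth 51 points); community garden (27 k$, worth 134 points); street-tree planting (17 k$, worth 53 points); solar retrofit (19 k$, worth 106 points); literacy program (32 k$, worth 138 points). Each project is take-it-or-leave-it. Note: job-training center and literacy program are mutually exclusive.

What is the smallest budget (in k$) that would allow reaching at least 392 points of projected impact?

79

Need the lightest bundle worth ≥ 392.
bridge inspection + community garden + solar retrofit: 432 projected impact at 79 k$.
Any bundle with less than 79 k$ falls short of 392.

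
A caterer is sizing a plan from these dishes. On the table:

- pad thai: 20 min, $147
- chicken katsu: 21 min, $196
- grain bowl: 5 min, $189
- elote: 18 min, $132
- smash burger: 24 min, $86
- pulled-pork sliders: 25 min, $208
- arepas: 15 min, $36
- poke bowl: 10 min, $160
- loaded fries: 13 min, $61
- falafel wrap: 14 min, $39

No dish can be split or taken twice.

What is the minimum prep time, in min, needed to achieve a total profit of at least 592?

49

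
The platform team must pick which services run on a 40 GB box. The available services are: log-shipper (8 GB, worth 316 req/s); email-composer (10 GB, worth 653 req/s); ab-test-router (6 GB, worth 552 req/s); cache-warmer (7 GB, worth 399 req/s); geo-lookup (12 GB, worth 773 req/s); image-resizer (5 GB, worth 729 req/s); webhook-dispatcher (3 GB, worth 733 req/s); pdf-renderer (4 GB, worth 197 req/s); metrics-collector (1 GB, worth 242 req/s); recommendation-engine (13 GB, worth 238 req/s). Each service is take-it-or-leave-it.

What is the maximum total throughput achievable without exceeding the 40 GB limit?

3682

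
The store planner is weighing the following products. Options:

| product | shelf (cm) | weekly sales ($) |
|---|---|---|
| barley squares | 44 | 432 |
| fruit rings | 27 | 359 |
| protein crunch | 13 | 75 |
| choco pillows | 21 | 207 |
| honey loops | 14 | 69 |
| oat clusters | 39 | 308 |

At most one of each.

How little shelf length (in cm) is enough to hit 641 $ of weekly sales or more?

61

Look for the lowest-shelf combination reaching 641.
fruit rings + protein crunch + choco pillows: 641 weekly sales at 61 cm.
Any bundle with less than 61 cm falls short of 641.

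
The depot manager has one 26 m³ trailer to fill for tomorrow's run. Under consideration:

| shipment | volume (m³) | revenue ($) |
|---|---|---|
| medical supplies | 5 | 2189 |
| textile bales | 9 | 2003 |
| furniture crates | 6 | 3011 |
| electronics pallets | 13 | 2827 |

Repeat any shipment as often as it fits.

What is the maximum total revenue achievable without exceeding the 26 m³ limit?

12044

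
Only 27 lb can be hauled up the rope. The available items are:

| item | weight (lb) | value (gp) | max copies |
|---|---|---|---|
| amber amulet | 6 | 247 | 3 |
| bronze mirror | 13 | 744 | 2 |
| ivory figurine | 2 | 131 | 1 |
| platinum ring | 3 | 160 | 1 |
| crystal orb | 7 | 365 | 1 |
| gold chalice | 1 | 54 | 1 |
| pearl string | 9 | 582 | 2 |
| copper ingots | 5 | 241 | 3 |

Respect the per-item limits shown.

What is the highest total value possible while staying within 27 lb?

Taking the top-ratio items first gives ivory figurine + platinum ring + gold chalice + 2×pearl string for 1509 (24 lb).
Replace platinum ring and gold chalice with crystal orb: the trade gains 151 net, giving 1660 at 27 lb.
Every other selection either busts 27 lb or exceeds an availability limit or fails to beat 1660.

1660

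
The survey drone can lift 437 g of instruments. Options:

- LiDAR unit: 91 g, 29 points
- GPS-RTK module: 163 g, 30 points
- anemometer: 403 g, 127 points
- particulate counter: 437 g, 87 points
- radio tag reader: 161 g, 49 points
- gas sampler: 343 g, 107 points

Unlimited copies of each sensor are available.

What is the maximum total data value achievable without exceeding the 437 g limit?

136

Ranking by ratio (data value/g): LiDAR unit 0.32, anemometer 0.32, gas sampler 0.31, radio tag reader 0.30.
The ratio heuristic lands on 4×LiDAR unit (116) but leaves 73 g idle.
The 91 g tied up in LiDAR unit is better spent on radio tag reader — total rises to 136 (434 g).
Every other selection either busts 437 g or fails to beat 136.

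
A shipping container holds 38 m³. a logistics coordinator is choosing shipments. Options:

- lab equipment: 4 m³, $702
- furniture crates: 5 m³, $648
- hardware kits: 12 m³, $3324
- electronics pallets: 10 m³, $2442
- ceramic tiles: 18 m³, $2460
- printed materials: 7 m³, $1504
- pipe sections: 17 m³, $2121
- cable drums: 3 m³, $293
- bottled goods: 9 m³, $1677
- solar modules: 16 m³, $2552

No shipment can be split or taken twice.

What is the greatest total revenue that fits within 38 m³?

8947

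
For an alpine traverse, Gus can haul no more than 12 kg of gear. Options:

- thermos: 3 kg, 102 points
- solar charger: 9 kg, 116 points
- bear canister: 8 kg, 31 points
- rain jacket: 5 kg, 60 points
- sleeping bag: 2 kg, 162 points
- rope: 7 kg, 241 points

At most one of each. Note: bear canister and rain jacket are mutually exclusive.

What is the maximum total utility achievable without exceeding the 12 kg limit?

505

Thermos + sleeping bag + rope uses 12 of the 12 kg and totals 505.
Every other selection either busts 12 kg or breaks a pairing rule or fails to beat 505.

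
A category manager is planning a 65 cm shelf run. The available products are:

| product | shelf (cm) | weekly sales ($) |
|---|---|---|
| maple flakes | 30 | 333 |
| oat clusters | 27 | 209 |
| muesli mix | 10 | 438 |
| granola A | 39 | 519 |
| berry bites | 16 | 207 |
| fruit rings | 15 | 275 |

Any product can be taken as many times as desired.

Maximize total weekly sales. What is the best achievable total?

Density check — muesli mix 43.80, fruit rings 18.33, granola A 13.31 are the best per cm.
The ratio ordering already packs tightly: 6×muesli mix, 60 cm, 2628.
That's the maximum — no swap from here does better than 2628.

2628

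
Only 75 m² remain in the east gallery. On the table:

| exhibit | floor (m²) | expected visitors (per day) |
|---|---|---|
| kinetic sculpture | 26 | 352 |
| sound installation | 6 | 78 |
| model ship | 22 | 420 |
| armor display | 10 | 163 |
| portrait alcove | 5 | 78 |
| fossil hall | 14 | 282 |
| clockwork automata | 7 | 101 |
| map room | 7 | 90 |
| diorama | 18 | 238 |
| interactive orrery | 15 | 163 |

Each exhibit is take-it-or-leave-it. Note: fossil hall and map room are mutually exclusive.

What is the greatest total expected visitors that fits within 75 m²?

Density check — fossil hall 20.14, model ship 19.09, armor display 16.30 are the best per m².
Sound installation + model ship + armor display + portrait alcove + fossil hall + diorama uses 75 of the 75 m² and totals 1259.

1259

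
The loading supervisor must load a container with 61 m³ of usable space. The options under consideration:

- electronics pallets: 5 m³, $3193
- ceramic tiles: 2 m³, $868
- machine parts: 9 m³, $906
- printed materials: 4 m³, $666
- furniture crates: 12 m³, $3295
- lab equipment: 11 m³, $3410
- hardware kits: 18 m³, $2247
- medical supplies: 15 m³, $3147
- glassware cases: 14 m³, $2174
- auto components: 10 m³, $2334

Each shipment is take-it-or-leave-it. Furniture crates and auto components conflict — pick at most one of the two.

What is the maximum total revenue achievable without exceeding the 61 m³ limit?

16087

By revenue per m³: electronics pallets 638.60, ceramic tiles 434.00, lab equipment 310.00, furniture crates 274.58 lead.
Electronics pallets + ceramic tiles + furniture crates + lab equipment + medical supplies + glassware cases uses 59 of the 61 m³ and totals 16087.
That's the maximum — no feasible swap from here does better than 16087.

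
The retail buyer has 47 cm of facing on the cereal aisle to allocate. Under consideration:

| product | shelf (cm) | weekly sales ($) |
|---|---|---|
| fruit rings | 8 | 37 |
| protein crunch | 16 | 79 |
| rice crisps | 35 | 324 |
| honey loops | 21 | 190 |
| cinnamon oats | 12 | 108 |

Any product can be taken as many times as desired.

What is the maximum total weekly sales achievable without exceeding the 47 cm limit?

432

Density check — rice crisps 9.26, honey loops 9.05, cinnamon oats 9.00 are the best per cm.
Rice crisps + cinnamon oats uses 47 of the 47 cm and totals 432.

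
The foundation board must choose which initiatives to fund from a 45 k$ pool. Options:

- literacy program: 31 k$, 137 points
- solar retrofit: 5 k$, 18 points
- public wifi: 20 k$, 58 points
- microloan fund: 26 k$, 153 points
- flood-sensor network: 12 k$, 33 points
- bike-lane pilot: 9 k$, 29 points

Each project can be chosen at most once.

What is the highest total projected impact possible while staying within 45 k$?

204

By projected impact per k$: microloan fund 5.88, literacy program 4.42, solar retrofit 3.60 lead.
Filling by ratio: solar retrofit + microloan fund + bike-lane pilot for 200, with 5 k$ left unused.
Replace bike-lane pilot with flood-sensor network: the trade gains 4 net, giving 204 at 43 k$.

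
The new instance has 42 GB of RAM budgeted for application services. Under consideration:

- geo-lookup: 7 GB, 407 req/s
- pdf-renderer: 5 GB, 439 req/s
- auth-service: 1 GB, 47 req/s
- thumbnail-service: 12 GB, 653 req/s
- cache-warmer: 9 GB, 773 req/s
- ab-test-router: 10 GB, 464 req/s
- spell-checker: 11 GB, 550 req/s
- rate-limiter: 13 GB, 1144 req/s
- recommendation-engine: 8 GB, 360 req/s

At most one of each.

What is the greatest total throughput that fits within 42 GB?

3123

Greedy by ratio would take geo-lookup + pdf-renderer + auth-service + cache-warmer + rate-limiter: 35 GB used, total 2810.
Dropping auth-service frees 1 GB; slotting in recommendation-engine (8 GB) lifts the total to 3123 at 42 GB.
No other feasible combination exceeds 3123.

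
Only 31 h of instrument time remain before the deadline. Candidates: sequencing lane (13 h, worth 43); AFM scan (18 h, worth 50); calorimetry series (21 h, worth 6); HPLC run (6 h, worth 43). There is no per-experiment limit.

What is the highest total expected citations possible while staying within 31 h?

215

The ratio ordering already packs tightly: 5×HPLC run, 30 h, 215.
Every other selection either busts 31 h or fails to beat 215.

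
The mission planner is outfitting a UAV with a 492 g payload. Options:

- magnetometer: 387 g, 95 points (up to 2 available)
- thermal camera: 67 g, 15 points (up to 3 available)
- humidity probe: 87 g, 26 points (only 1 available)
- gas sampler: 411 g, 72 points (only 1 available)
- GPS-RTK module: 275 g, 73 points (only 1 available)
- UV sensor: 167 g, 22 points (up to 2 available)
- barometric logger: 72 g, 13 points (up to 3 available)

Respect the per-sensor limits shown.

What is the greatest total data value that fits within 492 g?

Greedy by ratio would take thermal camera + humidity probe + GPS-RTK module: 429 g used, total 114.
Replace thermal camera and GPS-RTK module with magnetometer: the trade gains 7 net, giving 121 at 474 g.
That's the maximum — no swap from here does better than 121.

121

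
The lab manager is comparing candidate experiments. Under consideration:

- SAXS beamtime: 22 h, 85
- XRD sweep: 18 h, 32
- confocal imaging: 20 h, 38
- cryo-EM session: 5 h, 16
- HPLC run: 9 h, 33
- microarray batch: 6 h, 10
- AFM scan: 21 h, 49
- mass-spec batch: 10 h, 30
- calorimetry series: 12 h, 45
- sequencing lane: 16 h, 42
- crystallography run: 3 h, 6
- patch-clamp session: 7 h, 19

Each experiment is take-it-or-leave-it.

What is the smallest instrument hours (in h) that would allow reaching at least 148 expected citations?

41

Need the lightest bundle worth ≥ 148.
SAXS beamtime + HPLC run + mass-spec batch reaches 148 using 41 h.
No combination under 41 h hits 148.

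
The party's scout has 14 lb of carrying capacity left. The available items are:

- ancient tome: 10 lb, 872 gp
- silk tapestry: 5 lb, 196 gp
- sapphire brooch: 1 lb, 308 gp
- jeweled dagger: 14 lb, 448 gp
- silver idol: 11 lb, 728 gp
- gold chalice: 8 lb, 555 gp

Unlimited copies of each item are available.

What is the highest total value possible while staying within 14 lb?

4312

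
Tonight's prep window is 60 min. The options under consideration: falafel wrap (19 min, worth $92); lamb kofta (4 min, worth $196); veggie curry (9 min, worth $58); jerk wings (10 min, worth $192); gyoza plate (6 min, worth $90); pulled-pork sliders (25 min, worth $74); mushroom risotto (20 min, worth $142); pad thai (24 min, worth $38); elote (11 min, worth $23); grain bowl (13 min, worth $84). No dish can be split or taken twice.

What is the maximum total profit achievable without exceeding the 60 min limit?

Density check — lamb kofta 49.00, jerk wings 19.20, gyoza plate 15.00 are the best per min.
A density-first pass picks lamb kofta + jerk wings + gyoza plate + mushroom risotto + grain bowl — 704 at 53 min.
Dropping grain bowl frees 13 min; slotting in falafel wrap (19 min) lifts the total to 712 at 59 min.
Runner-up lamb kofta + jerk wings + gyoza plate + mushroom risotto + grain bowl tops out at 704.

712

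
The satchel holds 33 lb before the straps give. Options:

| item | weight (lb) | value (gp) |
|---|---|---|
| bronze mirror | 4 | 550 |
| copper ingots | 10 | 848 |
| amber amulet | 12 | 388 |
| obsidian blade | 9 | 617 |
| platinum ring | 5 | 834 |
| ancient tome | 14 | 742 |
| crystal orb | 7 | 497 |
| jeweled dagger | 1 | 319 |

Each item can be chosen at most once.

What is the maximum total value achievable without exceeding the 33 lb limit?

3168

Greedy by ratio would take bronze mirror + copper ingots + platinum ring + crystal orb + jeweled dagger: 27 lb used, total 3048.
Replace crystal orb with obsidian blade: the trade gains 120 net, giving 3168 at 29 lb.
Next best is copper ingots + obsidian blade + platinum ring + crystal orb + jeweled dagger at 3115 (32 lb) — short by 53.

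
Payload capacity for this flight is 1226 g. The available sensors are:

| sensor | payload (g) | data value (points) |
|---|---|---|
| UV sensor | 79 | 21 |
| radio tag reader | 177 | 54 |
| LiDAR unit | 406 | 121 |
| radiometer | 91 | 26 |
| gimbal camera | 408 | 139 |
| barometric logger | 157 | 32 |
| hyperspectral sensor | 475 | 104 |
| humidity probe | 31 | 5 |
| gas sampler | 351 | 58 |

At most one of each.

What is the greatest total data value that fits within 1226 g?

Best packing: UV sensor + radio tag reader + LiDAR unit + radiometer + gimbal camera + humidity probe — 1192 g, 366 total.
An exhaustive check of the 512 subsets confirms 366.

366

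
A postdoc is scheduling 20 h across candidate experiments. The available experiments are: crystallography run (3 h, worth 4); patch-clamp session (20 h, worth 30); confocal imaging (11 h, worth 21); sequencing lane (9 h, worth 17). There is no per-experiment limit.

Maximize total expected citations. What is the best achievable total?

38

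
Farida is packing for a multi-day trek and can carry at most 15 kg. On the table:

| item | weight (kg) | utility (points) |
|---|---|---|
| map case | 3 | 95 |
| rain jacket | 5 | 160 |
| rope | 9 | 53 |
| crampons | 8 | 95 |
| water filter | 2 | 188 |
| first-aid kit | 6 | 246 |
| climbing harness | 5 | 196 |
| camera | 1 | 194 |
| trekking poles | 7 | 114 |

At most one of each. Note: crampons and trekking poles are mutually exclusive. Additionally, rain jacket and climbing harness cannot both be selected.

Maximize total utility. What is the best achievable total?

824

Density check — camera 194.00, water filter 94.00, first-aid kit 41.00 are the best per kg.
The ratio ordering already packs tightly: water filter + first-aid kit + climbing harness + camera, 14 kg, 824.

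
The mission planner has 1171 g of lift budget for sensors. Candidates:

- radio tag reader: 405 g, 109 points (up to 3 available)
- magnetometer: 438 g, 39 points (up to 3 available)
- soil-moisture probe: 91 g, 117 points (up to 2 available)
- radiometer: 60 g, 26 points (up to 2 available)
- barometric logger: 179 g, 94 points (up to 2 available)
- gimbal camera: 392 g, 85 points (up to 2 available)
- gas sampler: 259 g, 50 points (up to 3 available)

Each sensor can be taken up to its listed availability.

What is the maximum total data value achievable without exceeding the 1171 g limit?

583

Radio tag reader + 2×soil-moisture probe + 2×radiometer + 2×barometric logger uses 1065 of the 1171 g and totals 583.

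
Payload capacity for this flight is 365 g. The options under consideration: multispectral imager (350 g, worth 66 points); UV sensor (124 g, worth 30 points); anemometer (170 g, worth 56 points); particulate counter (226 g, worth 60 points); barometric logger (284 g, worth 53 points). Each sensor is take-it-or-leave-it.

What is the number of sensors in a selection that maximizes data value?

2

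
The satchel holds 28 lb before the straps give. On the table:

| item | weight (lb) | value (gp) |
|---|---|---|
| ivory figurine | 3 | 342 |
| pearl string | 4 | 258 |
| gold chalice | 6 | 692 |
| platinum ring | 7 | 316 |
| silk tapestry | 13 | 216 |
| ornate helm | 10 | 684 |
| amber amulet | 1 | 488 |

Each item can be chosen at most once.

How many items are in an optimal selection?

Optimal total is 2522.
ivory figurine + gold chalice + platinum ring + ornate helm + amber amulet hits 2522 at 27 lb.
All optima have 5 items.

5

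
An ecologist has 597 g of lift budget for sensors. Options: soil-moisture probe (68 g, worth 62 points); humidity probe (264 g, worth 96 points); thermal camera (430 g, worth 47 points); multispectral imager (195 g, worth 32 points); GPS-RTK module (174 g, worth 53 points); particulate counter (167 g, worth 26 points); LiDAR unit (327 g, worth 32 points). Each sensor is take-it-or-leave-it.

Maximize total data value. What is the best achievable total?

211

By data value per g: soil-moisture probe 0.91, humidity probe 0.36, GPS-RTK module 0.30, multispectral imager 0.16 lead.
Best packing: soil-moisture probe + humidity probe + GPS-RTK module — 506 g, 211 total.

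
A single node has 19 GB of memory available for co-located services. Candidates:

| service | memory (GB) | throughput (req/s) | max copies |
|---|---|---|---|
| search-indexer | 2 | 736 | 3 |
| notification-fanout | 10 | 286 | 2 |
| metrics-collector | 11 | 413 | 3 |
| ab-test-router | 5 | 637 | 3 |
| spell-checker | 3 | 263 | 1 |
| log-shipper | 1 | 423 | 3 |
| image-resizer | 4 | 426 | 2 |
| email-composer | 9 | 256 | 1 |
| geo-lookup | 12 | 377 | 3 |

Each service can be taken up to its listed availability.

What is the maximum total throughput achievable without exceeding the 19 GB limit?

4751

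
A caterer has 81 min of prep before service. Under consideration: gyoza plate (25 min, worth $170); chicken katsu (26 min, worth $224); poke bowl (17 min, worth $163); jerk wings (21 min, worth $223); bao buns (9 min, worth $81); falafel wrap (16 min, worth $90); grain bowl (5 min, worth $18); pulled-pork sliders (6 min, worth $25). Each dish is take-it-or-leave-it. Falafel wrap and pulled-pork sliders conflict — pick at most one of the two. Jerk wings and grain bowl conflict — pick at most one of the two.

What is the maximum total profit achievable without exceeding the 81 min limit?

716

Ranking by ratio (profit/min): jerk wings 10.62, poke bowl 9.59, bao buns 9.00.
Chicken katsu + poke bowl + jerk wings + bao buns + pulled-pork sliders uses 79 of the 81 min and totals 716.
That's the maximum — no feasible swap from here does better than 716.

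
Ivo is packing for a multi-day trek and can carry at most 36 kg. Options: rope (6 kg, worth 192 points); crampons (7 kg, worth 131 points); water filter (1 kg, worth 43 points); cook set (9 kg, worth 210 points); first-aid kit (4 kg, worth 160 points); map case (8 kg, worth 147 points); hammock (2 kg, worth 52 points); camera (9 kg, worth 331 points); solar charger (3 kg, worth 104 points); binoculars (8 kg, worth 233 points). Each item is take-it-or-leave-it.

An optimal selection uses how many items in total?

7

Best achievable utility is 1133.
For example water filter + cook set + first-aid kit + hammock + camera + solar charger + binoculars achieves it, using 36 kg.
Any selection reaching 1133 contains exactly 7 items.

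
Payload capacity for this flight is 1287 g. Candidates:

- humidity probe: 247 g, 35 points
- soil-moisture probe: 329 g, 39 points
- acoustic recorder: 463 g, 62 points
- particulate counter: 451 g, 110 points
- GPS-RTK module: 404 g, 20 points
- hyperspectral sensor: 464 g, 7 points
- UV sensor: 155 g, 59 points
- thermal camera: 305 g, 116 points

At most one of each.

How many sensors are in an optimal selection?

4

The maximum data value within 1287 g is 324.
For example soil-moisture probe + particulate counter + UV sensor + thermal camera achieves it, using 1240 g.
Any selection reaching 324 contains exactly 4 sensors.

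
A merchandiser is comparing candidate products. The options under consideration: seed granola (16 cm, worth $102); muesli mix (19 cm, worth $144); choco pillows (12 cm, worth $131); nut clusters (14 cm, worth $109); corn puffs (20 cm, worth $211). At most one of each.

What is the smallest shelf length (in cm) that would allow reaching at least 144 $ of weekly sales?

19

Minimise cm subject to total weekly sales ≥ 144.
muesli mix: 144 weekly sales at 19 cm.
Any bundle with less than 19 cm falls short of 144.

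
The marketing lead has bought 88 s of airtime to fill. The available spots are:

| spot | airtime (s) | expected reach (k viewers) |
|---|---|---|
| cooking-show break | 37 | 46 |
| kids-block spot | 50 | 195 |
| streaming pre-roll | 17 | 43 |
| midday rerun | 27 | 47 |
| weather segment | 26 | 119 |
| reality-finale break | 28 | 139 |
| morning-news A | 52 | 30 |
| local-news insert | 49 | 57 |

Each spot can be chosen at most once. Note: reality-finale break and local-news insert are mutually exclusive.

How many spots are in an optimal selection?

The maximum expected reach within 88 s is 334.
For example kids-block spot + reality-finale break achieves it, using 78 s.
Every optimal selection uses 2 spots.

2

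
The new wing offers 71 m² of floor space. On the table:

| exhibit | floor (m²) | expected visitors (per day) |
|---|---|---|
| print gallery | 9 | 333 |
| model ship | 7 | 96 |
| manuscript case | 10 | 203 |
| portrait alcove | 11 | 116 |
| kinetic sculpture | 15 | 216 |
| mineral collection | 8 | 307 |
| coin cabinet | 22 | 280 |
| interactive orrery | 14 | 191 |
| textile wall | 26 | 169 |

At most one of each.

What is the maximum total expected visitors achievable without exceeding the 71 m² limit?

1435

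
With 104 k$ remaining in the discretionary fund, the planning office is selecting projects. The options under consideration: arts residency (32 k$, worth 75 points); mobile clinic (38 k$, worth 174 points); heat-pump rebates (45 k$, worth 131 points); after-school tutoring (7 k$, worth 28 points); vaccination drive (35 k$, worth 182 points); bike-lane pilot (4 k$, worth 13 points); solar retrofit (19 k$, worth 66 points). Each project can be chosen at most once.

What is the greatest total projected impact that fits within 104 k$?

463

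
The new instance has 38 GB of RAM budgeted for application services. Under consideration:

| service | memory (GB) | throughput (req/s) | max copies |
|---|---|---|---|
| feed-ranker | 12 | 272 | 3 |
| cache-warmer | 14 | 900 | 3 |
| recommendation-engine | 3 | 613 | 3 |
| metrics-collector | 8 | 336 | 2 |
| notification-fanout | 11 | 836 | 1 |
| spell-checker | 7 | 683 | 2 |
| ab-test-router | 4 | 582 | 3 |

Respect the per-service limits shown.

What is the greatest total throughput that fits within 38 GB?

4951

Best packing: 3×recommendation-engine + 2×spell-checker + 3×ab-test-router — 35 GB, 4951 total.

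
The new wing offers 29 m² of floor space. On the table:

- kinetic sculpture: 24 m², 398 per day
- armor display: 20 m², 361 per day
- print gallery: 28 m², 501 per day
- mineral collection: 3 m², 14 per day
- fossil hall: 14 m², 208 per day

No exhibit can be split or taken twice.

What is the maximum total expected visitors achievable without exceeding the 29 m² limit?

501

Density check — armor display 18.05, print gallery 17.89, kinetic sculpture 16.58 are the best per m².
The ratio heuristic lands on armor display + mineral collection (375) but leaves 6 m² idle.
Replace armor display and mineral collection with print gallery: the trade gains 126 net, giving 501 at 28 m².
No other feasible combination exceeds 501.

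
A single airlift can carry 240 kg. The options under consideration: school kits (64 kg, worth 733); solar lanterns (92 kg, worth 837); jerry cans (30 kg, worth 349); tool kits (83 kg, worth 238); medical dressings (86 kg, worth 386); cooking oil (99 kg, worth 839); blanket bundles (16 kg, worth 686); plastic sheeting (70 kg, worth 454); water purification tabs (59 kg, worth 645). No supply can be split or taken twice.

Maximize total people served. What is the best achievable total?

2903

Density check — blanket bundles 42.88, jerry cans 11.63, school kits 11.45 are the best per kg.
The ratio heuristic lands on school kits + jerry cans + blanket bundles + plastic sheeting + water purification tabs (2867) but leaves 1 kg idle.
The 100 kg tied up in jerry cans and plastic sheeting is better spent on cooking oil — total rises to 2903 (238 kg).
That's the maximum — no swap from here does better than 2903.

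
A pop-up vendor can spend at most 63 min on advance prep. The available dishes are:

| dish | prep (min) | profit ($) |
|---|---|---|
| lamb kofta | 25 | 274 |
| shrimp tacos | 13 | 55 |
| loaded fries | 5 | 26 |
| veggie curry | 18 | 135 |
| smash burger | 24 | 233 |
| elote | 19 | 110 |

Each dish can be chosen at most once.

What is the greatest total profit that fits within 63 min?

562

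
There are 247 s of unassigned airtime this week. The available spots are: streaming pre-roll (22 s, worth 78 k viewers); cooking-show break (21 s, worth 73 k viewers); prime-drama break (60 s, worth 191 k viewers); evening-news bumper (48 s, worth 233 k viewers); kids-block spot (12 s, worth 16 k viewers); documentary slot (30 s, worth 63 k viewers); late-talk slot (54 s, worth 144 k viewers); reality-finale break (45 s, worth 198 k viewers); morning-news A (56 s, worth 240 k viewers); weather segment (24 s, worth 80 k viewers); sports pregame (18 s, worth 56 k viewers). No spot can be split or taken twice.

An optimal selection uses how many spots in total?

Best achievable expected reach is 974.
For example streaming pre-roll + cooking-show break + evening-news bumper + kids-block spot + reality-finale break + morning-news A + weather segment + sports pregame achieves it, using 246 s.
Every optimal selection uses 8 spots.

8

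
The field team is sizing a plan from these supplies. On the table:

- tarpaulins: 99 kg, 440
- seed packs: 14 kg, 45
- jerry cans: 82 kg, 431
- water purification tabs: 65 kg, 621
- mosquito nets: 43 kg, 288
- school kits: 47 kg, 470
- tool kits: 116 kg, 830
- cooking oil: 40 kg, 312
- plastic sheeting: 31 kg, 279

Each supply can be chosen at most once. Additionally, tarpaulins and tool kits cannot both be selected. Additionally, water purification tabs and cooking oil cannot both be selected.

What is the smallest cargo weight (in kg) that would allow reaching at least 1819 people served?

228

Look for the lowest-cargo combination reaching 1819.
water purification tabs + school kits + tool kits reaches 1921 using 228 kg.
Below 228 kg the best achievable stays under 1819.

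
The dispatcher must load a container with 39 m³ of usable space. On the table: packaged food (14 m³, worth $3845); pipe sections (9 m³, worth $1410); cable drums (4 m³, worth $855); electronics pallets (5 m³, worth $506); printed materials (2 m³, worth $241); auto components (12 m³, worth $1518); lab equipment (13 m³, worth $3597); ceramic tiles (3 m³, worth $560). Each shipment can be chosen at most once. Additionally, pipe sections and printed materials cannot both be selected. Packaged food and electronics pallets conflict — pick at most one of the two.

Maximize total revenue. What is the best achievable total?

9412

Ranking by ratio (revenue/m³): lab equipment 276.69, packaged food 274.64, cable drums 213.75, ceramic tiles 186.67.
A density-first pass picks packaged food + cable drums + printed materials + lab equipment + ceramic tiles — 9098 at 36 m³.
Dropping cable drums and printed materials frees 6 m³; slotting in pipe sections (9 m³) lifts the total to 9412 at 39 m³.
Every other selection either busts 39 m³ or breaks a pairing rule or fails to beat 9412.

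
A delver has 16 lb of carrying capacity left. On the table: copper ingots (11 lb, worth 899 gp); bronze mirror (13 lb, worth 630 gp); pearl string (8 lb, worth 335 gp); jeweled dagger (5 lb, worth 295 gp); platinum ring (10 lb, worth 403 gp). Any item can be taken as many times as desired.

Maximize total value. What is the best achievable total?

1194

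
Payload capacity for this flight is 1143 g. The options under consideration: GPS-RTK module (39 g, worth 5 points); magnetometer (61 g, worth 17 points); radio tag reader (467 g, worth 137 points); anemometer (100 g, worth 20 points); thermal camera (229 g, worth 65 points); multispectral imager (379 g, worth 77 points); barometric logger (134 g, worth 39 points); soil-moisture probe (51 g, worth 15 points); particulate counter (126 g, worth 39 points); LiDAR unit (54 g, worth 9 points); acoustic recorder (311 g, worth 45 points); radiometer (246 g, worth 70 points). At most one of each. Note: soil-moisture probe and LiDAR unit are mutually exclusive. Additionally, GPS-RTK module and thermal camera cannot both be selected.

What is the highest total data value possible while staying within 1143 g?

328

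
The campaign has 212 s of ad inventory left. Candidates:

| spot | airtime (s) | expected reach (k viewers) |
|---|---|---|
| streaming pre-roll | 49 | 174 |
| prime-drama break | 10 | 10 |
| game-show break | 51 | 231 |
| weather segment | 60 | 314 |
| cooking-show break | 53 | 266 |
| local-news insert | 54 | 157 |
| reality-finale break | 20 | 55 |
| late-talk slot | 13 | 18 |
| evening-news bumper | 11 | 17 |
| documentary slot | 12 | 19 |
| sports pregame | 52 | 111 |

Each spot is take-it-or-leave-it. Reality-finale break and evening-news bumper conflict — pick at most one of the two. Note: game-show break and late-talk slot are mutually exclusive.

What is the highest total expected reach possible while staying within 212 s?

Best packing: prime-drama break + game-show break + weather segment + cooking-show break + reality-finale break + documentary slot — 206 s, 895 total.

895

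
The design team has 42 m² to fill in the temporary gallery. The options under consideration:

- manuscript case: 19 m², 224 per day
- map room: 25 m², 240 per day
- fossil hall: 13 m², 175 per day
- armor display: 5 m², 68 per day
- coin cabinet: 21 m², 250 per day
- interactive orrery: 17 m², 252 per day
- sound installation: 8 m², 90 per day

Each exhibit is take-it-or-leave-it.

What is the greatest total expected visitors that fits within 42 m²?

544

A density-first pass picks fossil hall + armor display + interactive orrery — 495 at 35 m².
Dropping fossil hall frees 13 m²; slotting in manuscript case (19 m²) lifts the total to 544 at 41 m².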